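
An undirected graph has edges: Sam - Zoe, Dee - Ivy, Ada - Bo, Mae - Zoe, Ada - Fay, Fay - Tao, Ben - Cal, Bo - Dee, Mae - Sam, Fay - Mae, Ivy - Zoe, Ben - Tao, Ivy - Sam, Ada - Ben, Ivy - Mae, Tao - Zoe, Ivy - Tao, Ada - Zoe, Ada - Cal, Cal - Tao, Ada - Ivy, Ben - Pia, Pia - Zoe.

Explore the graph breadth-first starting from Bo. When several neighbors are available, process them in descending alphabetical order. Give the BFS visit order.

Visit Bo; enqueue Dee, Ada → queue [Dee, Ada]
Visit Dee; enqueue Ivy → queue [Ada, Ivy]
Visit Ada; enqueue Zoe, Fay, Cal, Ben → queue [Ivy, Zoe, Fay, Cal, Ben]
Visit Ivy; enqueue Tao, Sam, Mae → queue [Zoe, Fay, Cal, Ben, Tao, Sam, Mae]
Visit Zoe; enqueue Pia → queue [Fay, Cal, Ben, Tao, Sam, Mae, Pia]
Visit Fay → queue [Cal, Ben, Tao, Sam, Mae, Pia]
Visit Cal → queue [Ben, Tao, Sam, Mae, Pia]
Visit Ben → queue [Tao, Sam, Mae, Pia]
Visit Tao → queue [Sam, Mae, Pia]
Visit Sam → queue [Mae, Pia]
Visit Mae → queue [Pia]
Visit Pia → queue []

Bo -> Dee -> Ada -> Ivy -> Zoe -> Fay -> Cal -> Ben -> Tao -> Sam -> Mae -> Pia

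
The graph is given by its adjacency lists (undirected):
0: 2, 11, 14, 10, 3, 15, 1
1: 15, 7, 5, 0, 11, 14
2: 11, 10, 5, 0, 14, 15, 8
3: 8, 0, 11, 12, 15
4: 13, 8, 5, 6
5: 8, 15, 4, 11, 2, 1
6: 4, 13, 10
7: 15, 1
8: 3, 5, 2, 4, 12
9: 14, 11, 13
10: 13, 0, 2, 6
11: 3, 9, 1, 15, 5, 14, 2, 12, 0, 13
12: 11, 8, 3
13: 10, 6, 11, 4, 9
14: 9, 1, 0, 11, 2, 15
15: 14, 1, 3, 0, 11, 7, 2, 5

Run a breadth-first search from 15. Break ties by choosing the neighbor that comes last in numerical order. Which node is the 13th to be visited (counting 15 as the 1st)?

Visit 15; enqueue 14, 11, 7, 5, 3, 2, 1, 0 → queue [14, 11, 7, 5, 3, 2, 1, 0]
Visit 14; enqueue 9 → queue [11, 7, 5, 3, 2, 1, 0, 9]
Visit 11; enqueue 13, 12 → queue [7, 5, 3, 2, 1, 0, 9, 13, 12]
Visit 7 → queue [5, 3, 2, 1, 0, 9, 13, 12]
Visit 5; enqueue 8, 4 → queue [3, 2, 1, 0, 9, 13, 12, 8, 4]
Visit 3 → queue [2, 1, 0, 9, 13, 12, 8, 4]
Visit 2; enqueue 10 → queue [1, 0, 9, 13, 12, 8, 4, 10]
Visit 1 → queue [0, 9, 13, 12, 8, 4, 10]
Visit 0 → queue [9, 13, 12, 8, 4, 10]
Visit 9 → queue [13, 12, 8, 4, 10]
Visit 13; enqueue 6 → queue [12, 8, 4, 10, 6]
Visit 12 → queue [8, 4, 10, 6]
Visit 8 → queue [4, 10, 6]
Visit 4 → queue [10, 6]
Visit 10 → queue [6]
Visit 6 → queue []

Visit order: 15, 14, 11, 7, 5, 3, 2, 1, 0, 9, 13, 12, 8, 4, 10, 6

8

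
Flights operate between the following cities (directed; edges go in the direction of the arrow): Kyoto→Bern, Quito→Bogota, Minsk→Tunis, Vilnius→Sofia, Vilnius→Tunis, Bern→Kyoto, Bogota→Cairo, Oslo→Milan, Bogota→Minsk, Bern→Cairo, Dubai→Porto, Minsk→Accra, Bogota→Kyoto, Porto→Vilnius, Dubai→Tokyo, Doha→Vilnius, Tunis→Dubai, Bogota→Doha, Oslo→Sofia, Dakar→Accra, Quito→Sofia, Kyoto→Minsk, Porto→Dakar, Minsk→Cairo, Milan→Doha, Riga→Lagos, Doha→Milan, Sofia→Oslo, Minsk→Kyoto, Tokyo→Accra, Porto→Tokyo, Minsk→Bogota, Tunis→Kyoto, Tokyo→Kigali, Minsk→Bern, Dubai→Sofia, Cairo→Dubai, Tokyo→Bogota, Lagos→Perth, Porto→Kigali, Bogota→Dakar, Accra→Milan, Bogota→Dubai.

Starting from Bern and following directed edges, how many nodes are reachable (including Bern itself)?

17

BFS from Bern visits: Bern, Kyoto, Cairo, Minsk, Dubai, Tunis, Bogota, Accra, Tokyo, Sofia, Porto, Doha, Dakar, Milan, Kigali, Oslo, Vilnius
Reachable nodes: 17 of 21 total.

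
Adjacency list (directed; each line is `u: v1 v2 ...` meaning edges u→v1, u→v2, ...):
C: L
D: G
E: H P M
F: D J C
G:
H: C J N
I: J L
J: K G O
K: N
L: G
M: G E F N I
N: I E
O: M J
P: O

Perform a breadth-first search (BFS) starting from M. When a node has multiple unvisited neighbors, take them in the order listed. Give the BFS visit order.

M -> G -> E -> F -> N -> I -> H -> P -> D -> J -> C -> L -> O -> K

Visit M; enqueue G, E, F, N, I → queue [G, E, F, N, I]
Visit G → queue [E, F, N, I]
Visit E; enqueue H, P → queue [F, N, I, H, P]
Visit F; enqueue D, J, C → queue [N, I, H, P, D, J, C]
Visit N → queue [I, H, P, D, J, C]
Visit I; enqueue L → queue [H, P, D, J, C, L]
Visit H → queue [P, D, J, C, L]
Visit P; enqueue O → queue [D, J, C, L, O]
Visit D → queue [J, C, L, O]
Visit J; enqueue K → queue [C, L, O, K]
Visit C → queue [L, O, K]
Visit L → queue [O, K]
Visit O → queue [K]
Visit K → queue []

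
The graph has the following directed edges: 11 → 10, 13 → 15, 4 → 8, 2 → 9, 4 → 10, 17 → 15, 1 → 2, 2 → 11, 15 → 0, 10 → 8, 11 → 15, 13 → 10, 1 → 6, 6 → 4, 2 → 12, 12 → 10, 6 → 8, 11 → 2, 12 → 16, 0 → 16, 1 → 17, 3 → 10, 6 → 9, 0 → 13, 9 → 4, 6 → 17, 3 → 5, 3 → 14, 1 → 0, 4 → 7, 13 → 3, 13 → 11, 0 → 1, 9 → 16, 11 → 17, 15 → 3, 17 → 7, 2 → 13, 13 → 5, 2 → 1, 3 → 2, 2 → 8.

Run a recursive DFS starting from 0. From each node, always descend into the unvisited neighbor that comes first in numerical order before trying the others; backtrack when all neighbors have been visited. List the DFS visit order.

0 -> 1 -> 2 -> 8 -> 9 -> 4 -> 7 -> 10 -> 16 -> 11 -> 15 -> 3 -> 5 -> 14 -> 17 -> 12 -> 13 -> 6

Visit 0
0 → 1
1 → 2
2 → 8
2 → 9
9 → 4
4 → 7
4 → 10
9 → 16
2 → 11
11 → 15
15 → 3
3 → 5
3 → 14
11 → 17
2 → 12
2 → 13
1 → 6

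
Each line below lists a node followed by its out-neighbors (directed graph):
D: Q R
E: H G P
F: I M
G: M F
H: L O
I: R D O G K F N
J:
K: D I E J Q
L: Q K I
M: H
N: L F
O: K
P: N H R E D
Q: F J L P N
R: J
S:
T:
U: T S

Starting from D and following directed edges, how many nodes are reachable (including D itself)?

BFS from D visits: D, Q, R, F, J, L, P, N, I, M, K, H, E, O, G
Reachable nodes: 15 of 18 total.

15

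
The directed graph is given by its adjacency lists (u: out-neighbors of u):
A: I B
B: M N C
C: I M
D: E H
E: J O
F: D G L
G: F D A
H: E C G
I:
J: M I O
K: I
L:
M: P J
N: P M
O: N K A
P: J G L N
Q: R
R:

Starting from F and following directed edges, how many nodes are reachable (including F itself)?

16

BFS from F visits: F, D, G, L, E, H, A, J, O, C, I, B, M, N, K, P
Reachable nodes: 16 of 18 total.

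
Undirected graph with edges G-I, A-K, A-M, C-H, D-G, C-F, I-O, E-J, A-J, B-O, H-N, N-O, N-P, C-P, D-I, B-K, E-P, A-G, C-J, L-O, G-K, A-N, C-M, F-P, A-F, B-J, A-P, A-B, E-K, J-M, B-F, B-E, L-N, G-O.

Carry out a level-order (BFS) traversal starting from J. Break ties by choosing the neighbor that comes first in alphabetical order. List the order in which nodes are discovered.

Visit J; enqueue A, B, C, E, M → queue [A, B, C, E, M]
Visit A; enqueue F, G, K, N, P → queue [B, C, E, M, F, G, K, N, P]
Visit B; enqueue O → queue [C, E, M, F, G, K, N, P, O]
Visit C; enqueue H → queue [E, M, F, G, K, N, P, O, H]
Visit E → queue [M, F, G, K, N, P, O, H]
Visit M → queue [F, G, K, N, P, O, H]
Visit F → queue [G, K, N, P, O, H]
Visit G; enqueue D, I → queue [K, N, P, O, H, D, I]
Visit K → queue [N, P, O, H, D, I]
Visit N; enqueue L → queue [P, O, H, D, I, L]
Visit P → queue [O, H, D, I, L]
Visit O → queue [H, D, I, L]
Visit H → queue [D, I, L]
Visit D → queue [I, L]
Visit I → queue [L]
Visit L → queue []

J → A → B → C → E → M → F → G → K → N → P → O → H → D → I → L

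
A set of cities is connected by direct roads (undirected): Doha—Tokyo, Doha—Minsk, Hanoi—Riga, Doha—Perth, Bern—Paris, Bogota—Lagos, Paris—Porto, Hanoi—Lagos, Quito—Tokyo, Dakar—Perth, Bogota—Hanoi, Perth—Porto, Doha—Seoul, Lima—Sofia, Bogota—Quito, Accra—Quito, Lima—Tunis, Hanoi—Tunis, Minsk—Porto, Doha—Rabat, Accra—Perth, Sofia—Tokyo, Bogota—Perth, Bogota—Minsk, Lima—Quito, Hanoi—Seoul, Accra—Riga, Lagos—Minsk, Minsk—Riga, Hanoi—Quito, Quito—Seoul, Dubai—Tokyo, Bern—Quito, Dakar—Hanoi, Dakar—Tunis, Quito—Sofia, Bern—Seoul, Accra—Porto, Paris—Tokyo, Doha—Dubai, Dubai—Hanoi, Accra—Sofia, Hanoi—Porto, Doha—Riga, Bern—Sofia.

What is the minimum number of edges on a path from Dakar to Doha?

Level 0: Dakar
Level 1: Hanoi, Perth, Tunis
Level 2: Accra, Bogota, Doha, Dubai, Lagos, Lima, Porto, Quito, Riga, Seoul
Level 3: Bern, Minsk, Paris, Rabat, Sofia, Tokyo
Doha first appears at level 2.

2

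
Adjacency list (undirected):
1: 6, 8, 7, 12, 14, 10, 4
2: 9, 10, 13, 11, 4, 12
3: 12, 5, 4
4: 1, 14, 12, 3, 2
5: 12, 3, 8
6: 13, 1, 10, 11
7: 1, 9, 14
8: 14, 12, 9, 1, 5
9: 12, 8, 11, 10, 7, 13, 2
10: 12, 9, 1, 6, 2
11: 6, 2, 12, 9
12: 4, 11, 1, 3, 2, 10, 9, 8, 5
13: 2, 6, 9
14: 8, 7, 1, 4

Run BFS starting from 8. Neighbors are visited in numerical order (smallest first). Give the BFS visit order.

8 1 5 9 12 14 4 6 7 10 3 2 11 13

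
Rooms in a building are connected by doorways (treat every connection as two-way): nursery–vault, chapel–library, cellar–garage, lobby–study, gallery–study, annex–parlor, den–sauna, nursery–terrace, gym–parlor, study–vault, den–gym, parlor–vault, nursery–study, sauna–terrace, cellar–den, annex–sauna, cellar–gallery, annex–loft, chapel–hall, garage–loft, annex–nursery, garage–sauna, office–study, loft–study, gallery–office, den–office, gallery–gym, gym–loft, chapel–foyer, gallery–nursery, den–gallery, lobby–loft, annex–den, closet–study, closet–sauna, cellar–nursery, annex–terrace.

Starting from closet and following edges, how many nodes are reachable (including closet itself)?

16

BFS from closet visits: closet, study, sauna, vault, office, nursery, loft, lobby, gallery, terrace, garage, den, annex, parlor, cellar, gym
Reachable nodes: 16 of 20 total.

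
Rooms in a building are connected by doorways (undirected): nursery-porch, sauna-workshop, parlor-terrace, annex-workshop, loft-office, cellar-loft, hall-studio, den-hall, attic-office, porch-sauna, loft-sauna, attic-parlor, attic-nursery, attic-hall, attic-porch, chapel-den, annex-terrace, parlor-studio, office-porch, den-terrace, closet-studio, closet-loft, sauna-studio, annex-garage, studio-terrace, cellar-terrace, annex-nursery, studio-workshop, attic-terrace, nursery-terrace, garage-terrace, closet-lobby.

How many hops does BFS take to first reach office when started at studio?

Level 0: studio
Level 1: closet, hall, parlor, sauna, terrace, workshop
Level 2: annex, attic, cellar, den, garage, lobby, loft, nursery, porch
Level 3: chapel, office
office first appears at level 3.

3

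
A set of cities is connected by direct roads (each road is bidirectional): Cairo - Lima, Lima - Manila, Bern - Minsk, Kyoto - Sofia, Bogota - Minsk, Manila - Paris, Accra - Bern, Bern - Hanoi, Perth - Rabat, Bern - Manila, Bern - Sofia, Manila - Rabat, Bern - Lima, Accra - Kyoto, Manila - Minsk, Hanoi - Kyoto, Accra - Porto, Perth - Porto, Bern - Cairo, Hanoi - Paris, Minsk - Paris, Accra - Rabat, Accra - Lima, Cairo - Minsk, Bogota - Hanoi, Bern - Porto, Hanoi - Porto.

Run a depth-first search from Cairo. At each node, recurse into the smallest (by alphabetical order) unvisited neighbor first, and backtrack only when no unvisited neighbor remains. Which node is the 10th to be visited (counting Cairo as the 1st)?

Paris

Visit Cairo
Cairo → Bern
Bern → Accra
Accra → Kyoto
Kyoto → Hanoi
Hanoi → Bogota
Bogota → Minsk
Minsk → Manila
Manila → Lima
Manila → Paris
Manila → Rabat
Rabat → Perth
Perth → Porto
Kyoto → Sofia

Visit order: Cairo, Bern, Accra, Kyoto, Hanoi, Bogota, Minsk, Manila, Lima, Paris, Rabat, Perth, Porto, Sofia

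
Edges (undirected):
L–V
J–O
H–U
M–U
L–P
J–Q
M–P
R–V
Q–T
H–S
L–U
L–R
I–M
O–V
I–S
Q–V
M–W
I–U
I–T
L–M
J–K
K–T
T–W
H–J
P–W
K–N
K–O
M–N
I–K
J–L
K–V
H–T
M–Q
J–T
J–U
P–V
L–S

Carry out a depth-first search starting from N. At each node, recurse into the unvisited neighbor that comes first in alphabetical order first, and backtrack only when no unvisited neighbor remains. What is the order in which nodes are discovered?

Visit N
N → K
K → I
I → M
M → L
L → J
J → H
H → S
H → T
T → Q
Q → V
V → O
V → P
P → W
V → R
H → U

N K I M L J H S T Q V O P W R U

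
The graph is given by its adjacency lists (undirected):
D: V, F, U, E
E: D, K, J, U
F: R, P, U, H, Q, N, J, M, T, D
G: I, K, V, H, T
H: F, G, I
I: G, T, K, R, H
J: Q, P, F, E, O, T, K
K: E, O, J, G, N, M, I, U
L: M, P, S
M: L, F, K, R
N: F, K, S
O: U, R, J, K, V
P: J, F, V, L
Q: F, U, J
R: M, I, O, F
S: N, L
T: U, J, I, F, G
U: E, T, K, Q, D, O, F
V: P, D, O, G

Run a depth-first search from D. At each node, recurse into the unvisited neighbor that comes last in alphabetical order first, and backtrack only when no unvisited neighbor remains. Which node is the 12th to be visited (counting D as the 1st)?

Visit D
D → V
V → P
P → L
L → S
S → N
N → K
K → U
U → T
T → J
J → Q
Q → F
F → R
R → O
R → M
R → I
I → H
H → G
J → E

Visit order: D, V, P, L, S, N, K, U, T, J, Q, F, R, O, M, I, H, G, E

F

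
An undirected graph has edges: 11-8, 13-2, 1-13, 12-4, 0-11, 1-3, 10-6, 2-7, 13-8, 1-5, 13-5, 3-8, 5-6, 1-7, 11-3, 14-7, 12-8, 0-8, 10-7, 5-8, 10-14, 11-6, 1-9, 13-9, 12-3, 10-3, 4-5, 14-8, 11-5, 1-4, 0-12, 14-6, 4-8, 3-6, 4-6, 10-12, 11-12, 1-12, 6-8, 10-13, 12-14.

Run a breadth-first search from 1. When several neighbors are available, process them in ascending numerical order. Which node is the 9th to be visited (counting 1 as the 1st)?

6

Visit 1; enqueue 3, 4, 5, 7, 9, 12, 13 → queue [3, 4, 5, 7, 9, 12, 13]
Visit 3; enqueue 6, 8, 10, 11 → queue [4, 5, 7, 9, 12, 13, 6, 8, 10, 11]
Visit 4 → queue [5, 7, 9, 12, 13, 6, 8, 10, 11]
Visit 5 → queue [7, 9, 12, 13, 6, 8, 10, 11]
Visit 7; enqueue 2, 14 → queue [9, 12, 13, 6, 8, 10, 11, 2, 14]
Visit 9 → queue [12, 13, 6, 8, 10, 11, 2, 14]
Visit 12; enqueue 0 → queue [13, 6, 8, 10, 11, 2, 14, 0]
Visit 13 → queue [6, 8, 10, 11, 2, 14, 0]
Visit 6 → queue [8, 10, 11, 2, 14, 0]
Visit 8 → queue [10, 11, 2, 14, 0]
Visit 10 → queue [11, 2, 14, 0]
Visit 11 → queue [2, 14, 0]
Visit 2 → queue [14, 0]
Visit 14 → queue [0]
Visit 0 → queue []

Visit order: 1, 3, 4, 5, 7, 9, 12, 13, 6, 8, 10, 11, 2, 14, 0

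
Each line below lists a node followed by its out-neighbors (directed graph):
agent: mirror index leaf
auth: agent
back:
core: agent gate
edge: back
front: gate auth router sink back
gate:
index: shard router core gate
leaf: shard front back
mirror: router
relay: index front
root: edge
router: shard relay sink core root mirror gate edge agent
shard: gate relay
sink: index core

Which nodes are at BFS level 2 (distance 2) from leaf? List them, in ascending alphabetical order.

auth, gate, relay, router, sink

Level 0: leaf
Level 1: back, front, shard
Level 2: auth, gate, relay, router, sink
Level 3: agent, core, edge, index, mirror, root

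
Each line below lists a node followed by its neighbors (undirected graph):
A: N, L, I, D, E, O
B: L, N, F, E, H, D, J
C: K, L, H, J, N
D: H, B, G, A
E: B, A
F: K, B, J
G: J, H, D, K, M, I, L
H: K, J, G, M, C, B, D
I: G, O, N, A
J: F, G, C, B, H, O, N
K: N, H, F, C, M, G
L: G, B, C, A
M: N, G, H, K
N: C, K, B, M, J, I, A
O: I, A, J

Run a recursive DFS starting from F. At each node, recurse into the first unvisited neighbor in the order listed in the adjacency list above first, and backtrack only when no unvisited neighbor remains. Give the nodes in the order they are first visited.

Visit F
F → K
K → N
N → C
C → L
L → G
G → J
J → B
B → E
E → A
A → I
I → O
A → D
D → H
H → M

F, K, N, C, L, G, J, B, E, A, I, O, D, H, M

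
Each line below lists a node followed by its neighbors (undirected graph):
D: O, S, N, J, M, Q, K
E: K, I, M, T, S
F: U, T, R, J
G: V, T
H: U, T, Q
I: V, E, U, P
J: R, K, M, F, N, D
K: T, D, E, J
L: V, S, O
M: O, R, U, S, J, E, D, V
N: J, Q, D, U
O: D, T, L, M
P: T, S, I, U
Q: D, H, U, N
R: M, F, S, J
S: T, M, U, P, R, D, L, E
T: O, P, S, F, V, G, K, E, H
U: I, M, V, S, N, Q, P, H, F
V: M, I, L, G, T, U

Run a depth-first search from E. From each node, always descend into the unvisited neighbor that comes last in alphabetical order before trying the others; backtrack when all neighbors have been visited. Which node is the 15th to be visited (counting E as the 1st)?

F

Visit E
E → T
T → V
V → U
U → S
S → R
R → M
M → O
O → L
O → D
D → Q
Q → N
N → J
J → K
J → F
Q → H
S → P
P → I
V → G

Visit order: E, T, V, U, S, R, M, O, L, D, Q, N, J, K, F, H, P, I, G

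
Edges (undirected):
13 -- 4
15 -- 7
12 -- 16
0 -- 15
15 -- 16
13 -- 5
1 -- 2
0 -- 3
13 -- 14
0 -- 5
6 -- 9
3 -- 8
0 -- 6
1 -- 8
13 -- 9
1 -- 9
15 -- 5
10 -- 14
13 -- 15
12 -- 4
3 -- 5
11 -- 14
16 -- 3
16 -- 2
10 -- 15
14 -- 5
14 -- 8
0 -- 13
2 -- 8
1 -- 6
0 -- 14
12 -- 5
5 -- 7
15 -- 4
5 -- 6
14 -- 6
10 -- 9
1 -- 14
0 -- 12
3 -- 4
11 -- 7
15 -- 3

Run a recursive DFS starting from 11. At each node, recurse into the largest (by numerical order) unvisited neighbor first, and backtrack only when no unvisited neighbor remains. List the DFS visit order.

Visit 11
11 → 14
14 → 13
13 → 15
15 → 16
16 → 12
12 → 5
5 → 7
5 → 6
6 → 9
9 → 10
9 → 1
1 → 8
8 → 3
3 → 4
3 → 0
8 → 2

11, 14, 13, 15, 16, 12, 5, 7, 6, 9, 10, 1, 8, 3, 4, 0, 2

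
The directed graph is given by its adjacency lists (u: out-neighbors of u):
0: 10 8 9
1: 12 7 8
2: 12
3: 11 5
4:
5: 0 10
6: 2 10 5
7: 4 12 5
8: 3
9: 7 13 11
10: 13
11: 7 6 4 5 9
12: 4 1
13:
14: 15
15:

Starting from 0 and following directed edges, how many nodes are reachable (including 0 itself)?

14

BFS from 0 visits: 0, 10, 8, 9, 13, 3, 7, 11, 5, 4, 12, 6, 1, 2
Reachable nodes: 14 of 16 total.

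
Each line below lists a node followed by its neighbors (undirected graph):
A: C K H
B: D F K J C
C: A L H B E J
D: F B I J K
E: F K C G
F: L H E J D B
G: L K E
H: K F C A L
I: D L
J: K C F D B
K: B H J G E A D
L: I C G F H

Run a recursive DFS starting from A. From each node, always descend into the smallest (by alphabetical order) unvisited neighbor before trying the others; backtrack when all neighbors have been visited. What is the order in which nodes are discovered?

A -> C -> B -> D -> F -> E -> G -> K -> H -> L -> I -> J

Visit A
A → C
C → B
B → D
D → F
F → E
E → G
G → K
K → H
H → L
L → I
K → J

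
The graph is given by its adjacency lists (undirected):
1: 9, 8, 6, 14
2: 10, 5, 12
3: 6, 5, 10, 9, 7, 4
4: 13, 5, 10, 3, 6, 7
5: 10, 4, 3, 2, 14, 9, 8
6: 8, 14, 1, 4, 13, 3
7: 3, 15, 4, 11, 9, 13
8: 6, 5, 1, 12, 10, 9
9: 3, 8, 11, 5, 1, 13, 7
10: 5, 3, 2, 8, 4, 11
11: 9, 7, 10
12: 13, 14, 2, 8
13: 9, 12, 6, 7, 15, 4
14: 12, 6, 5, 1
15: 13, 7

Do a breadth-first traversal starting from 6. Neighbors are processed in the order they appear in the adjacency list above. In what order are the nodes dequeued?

Visit 6; enqueue 8, 14, 1, 4, 13, 3 → queue [8, 14, 1, 4, 13, 3]
Visit 8; enqueue 5, 12, 10, 9 → queue [14, 1, 4, 13, 3, 5, 12, 10, 9]
Visit 14 → queue [1, 4, 13, 3, 5, 12, 10, 9]
Visit 1 → queue [4, 13, 3, 5, 12, 10, 9]
Visit 4; enqueue 7 → queue [13, 3, 5, 12, 10, 9, 7]
Visit 13; enqueue 15 → queue [3, 5, 12, 10, 9, 7, 15]
Visit 3 → queue [5, 12, 10, 9, 7, 15]
Visit 5; enqueue 2 → queue [12, 10, 9, 7, 15, 2]
Visit 12 → queue [10, 9, 7, 15, 2]
Visit 10; enqueue 11 → queue [9, 7, 15, 2, 11]
Visit 9 → queue [7, 15, 2, 11]
Visit 7 → queue [15, 2, 11]
Visit 15 → queue [2, 11]
Visit 2 → queue [11]
Visit 11 → queue []

6, 8, 14, 1, 4, 13, 3, 5, 12, 10, 9, 7, 15, 2, 11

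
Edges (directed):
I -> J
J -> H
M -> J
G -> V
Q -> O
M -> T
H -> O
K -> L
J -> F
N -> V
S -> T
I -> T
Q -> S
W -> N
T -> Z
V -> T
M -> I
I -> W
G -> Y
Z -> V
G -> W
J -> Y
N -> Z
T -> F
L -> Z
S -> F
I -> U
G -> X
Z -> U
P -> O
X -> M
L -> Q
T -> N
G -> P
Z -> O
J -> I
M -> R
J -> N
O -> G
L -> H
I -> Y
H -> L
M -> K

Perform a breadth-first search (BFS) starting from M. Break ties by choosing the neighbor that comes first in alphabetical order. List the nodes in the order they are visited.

M, I, J, K, R, T, U, W, Y, F, H, N, L, Z, O, V, Q, G, S, P, X

Visit M; enqueue I, J, K, R, T → queue [I, J, K, R, T]
Visit I; enqueue U, W, Y → queue [J, K, R, T, U, W, Y]
Visit J; enqueue F, H, N → queue [K, R, T, U, W, Y, F, H, N]
Visit K; enqueue L → queue [R, T, U, W, Y, F, H, N, L]
Visit R → queue [T, U, W, Y, F, H, N, L]
Visit T; enqueue Z → queue [U, W, Y, F, H, N, L, Z]
Visit U → queue [W, Y, F, H, N, L, Z]
Visit W → queue [Y, F, H, N, L, Z]
Visit Y → queue [F, H, N, L, Z]
Visit F → queue [H, N, L, Z]
Visit H; enqueue O → queue [N, L, Z, O]
Visit N; enqueue V → queue [L, Z, O, V]
Visit L; enqueue Q → queue [Z, O, V, Q]
Visit Z → queue [O, V, Q]
Visit O; enqueue G → queue [V, Q, G]
Visit V → queue [Q, G]
Visit Q; enqueue S → queue [G, S]
Visit G; enqueue P, X → queue [S, P, X]
Visit S → queue [P, X]
Visit P → queue [X]
Visit X → queue []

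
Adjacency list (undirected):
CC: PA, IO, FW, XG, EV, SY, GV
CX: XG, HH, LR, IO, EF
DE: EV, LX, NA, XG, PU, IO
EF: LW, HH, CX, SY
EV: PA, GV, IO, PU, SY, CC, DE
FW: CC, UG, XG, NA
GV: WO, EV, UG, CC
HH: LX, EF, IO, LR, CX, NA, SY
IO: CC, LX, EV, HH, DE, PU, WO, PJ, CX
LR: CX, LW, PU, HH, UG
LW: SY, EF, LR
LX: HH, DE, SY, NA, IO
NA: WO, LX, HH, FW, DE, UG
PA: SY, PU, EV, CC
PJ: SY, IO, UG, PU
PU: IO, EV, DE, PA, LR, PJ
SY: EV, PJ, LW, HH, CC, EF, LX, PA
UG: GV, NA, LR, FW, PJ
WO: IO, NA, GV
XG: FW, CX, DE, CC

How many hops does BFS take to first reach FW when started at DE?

2

Level 0: DE
Level 1: EV, IO, LX, NA, PU, XG
Level 2: CC, CX, FW, GV, HH, LR, PA, PJ, SY, UG, WO
Level 3: EF, LW
FW first appears at level 2.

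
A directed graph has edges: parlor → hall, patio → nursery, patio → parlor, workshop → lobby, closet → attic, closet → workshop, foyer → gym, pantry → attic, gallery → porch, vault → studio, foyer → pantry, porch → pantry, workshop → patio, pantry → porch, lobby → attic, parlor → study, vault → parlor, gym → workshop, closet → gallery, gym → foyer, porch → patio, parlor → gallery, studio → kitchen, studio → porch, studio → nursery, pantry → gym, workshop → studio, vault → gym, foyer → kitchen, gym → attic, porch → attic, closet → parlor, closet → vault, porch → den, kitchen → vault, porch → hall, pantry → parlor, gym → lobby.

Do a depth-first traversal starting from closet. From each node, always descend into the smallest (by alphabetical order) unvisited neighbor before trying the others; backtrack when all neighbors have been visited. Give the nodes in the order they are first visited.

closet attic gallery porch den hall pantry gym foyer kitchen vault parlor study studio nursery lobby workshop patio

Visit closet
closet → attic
closet → gallery
gallery → porch
porch → den
porch → hall
porch → pantry
pantry → gym
gym → foyer
foyer → kitchen
kitchen → vault
vault → parlor
parlor → study
vault → studio
studio → nursery
gym → lobby
gym → workshop
workshop → patio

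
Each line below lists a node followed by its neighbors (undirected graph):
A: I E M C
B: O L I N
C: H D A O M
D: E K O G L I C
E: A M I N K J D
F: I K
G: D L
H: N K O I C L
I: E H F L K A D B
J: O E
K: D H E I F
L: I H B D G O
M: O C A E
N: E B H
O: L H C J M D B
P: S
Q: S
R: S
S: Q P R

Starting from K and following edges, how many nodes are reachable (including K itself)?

15

BFS from K visits: K, D, H, E, I, F, O, G, L, C, N, A, M, J, B
Reachable nodes: 15 of 19 total.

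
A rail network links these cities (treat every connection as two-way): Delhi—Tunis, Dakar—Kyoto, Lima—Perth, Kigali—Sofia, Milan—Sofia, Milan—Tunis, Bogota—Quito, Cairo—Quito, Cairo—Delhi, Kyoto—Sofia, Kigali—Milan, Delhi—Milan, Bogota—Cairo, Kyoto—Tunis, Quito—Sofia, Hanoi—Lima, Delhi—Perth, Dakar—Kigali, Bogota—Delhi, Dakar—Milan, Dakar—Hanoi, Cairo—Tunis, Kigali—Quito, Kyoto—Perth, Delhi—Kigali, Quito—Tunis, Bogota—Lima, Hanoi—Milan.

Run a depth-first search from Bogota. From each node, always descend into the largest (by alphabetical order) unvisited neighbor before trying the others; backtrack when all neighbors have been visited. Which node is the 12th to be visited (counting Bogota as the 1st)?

Visit Bogota
Bogota → Quito
Quito → Tunis
Tunis → Milan
Milan → Sofia
Sofia → Kyoto
Kyoto → Perth
Perth → Lima
Lima → Hanoi
Hanoi → Dakar
Dakar → Kigali
Kigali → Delhi
Delhi → Cairo

Visit order: Bogota, Quito, Tunis, Milan, Sofia, Kyoto, Perth, Lima, Hanoi, Dakar, Kigali, Delhi, Cairo

Delhi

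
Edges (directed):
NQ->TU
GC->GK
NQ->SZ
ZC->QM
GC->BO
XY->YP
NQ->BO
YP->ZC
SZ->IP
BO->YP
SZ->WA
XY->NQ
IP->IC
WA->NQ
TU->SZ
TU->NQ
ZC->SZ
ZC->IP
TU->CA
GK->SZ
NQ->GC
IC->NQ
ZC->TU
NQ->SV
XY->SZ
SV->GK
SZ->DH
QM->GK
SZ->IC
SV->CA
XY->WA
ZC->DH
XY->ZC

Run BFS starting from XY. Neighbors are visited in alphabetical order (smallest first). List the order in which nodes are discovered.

Visit XY; enqueue NQ, SZ, WA, YP, ZC → queue [NQ, SZ, WA, YP, ZC]
Visit NQ; enqueue BO, GC, SV, TU → queue [SZ, WA, YP, ZC, BO, GC, SV, TU]
Visit SZ; enqueue DH, IC, IP → queue [WA, YP, ZC, BO, GC, SV, TU, DH, IC, IP]
Visit WA → queue [YP, ZC, BO, GC, SV, TU, DH, IC, IP]
Visit YP → queue [ZC, BO, GC, SV, TU, DH, IC, IP]
Visit ZC; enqueue QM → queue [BO, GC, SV, TU, DH, IC, IP, QM]
Visit BO → queue [GC, SV, TU, DH, IC, IP, QM]
Visit GC; enqueue GK → queue [SV, TU, DH, IC, IP, QM, GK]
Visit SV; enqueue CA → queue [TU, DH, IC, IP, QM, GK, CA]
Visit TU → queue [DH, IC, IP, QM, GK, CA]
Visit DH → queue [IC, IP, QM, GK, CA]
Visit IC → queue [IP, QM, GK, CA]
Visit IP → queue [QM, GK, CA]
Visit QM → queue [GK, CA]
Visit GK → queue [CA]
Visit CA → queue []

XY, NQ, SZ, WA, YP, ZC, BO, GC, SV, TU, DH, IC, IP, QM, GK, CA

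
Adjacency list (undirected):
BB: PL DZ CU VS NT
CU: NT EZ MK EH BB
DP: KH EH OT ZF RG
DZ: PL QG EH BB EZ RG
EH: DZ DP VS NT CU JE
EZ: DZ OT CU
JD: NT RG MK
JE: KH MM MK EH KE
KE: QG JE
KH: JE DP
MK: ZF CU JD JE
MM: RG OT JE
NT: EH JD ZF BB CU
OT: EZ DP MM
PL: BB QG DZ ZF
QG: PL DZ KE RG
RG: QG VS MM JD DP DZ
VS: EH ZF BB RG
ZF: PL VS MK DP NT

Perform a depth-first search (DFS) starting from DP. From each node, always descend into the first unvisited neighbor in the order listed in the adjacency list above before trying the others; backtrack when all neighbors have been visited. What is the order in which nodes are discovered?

DP -> KH -> JE -> MM -> RG -> QG -> PL -> BB -> DZ -> EH -> VS -> ZF -> MK -> CU -> NT -> JD -> EZ -> OT -> KE

Visit DP
DP → KH
KH → JE
JE → MM
MM → RG
RG → QG
QG → PL
PL → BB
BB → DZ
DZ → EH
EH → VS
VS → ZF
ZF → MK
MK → CU
CU → NT
NT → JD
CU → EZ
EZ → OT
QG → KE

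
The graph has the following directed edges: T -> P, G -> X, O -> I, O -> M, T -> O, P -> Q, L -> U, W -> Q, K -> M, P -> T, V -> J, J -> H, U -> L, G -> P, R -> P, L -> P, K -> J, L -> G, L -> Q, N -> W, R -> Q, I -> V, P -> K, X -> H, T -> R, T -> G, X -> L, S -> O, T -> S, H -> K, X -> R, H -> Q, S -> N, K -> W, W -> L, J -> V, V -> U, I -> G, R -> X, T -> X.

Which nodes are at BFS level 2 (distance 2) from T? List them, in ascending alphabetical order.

Level 0: T
Level 1: G, O, P, R, S, X
Level 2: H, I, K, L, M, N, Q
Level 3: J, U, V, W

H, I, K, L, M, N, Q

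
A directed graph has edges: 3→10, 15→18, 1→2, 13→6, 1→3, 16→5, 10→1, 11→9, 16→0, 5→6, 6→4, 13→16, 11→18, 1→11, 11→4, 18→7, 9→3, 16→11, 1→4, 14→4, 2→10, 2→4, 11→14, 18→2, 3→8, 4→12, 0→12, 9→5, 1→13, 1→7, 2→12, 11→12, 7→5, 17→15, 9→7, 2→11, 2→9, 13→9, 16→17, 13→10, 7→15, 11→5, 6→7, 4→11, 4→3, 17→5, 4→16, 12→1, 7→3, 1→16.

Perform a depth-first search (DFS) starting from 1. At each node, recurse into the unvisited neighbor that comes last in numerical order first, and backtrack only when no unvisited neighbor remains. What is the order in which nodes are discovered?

Visit 1
1 → 16
16 → 17
17 → 15
15 → 18
18 → 7
7 → 5
5 → 6
6 → 4
4 → 12
4 → 11
11 → 14
11 → 9
9 → 3
3 → 10
3 → 8
18 → 2
16 → 0
1 → 13

1, 16, 17, 15, 18, 7, 5, 6, 4, 12, 11, 14, 9, 3, 10, 8, 2, 0, 13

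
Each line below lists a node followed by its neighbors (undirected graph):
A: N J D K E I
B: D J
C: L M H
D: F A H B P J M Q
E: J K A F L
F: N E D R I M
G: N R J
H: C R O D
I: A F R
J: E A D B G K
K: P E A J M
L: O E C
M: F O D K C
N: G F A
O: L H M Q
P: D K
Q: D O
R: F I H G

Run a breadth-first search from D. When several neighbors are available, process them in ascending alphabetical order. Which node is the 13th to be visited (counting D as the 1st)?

Visit D; enqueue A, B, F, H, J, M, P, Q → queue [A, B, F, H, J, M, P, Q]
Visit A; enqueue E, I, K, N → queue [B, F, H, J, M, P, Q, E, I, K, N]
Visit B → queue [F, H, J, M, P, Q, E, I, K, N]
Visit F; enqueue R → queue [H, J, M, P, Q, E, I, K, N, R]
Visit H; enqueue C, O → queue [J, M, P, Q, E, I, K, N, R, C, O]
Visit J; enqueue G → queue [M, P, Q, E, I, K, N, R, C, O, G]
Visit M → queue [P, Q, E, I, K, N, R, C, O, G]
Visit P → queue [Q, E, I, K, N, R, C, O, G]
Visit Q → queue [E, I, K, N, R, C, O, G]
Visit E; enqueue L → queue [I, K, N, R, C, O, G, L]
Visit I → queue [K, N, R, C, O, G, L]
Visit K → queue [N, R, C, O, G, L]
Visit N → queue [R, C, O, G, L]
Visit R → queue [C, O, G, L]
Visit C → queue [O, G, L]
Visit O → queue [G, L]
Visit G → queue [L]
Visit L → queue []

Visit order: D, A, B, F, H, J, M, P, Q, E, I, K, N, R, C, O, G, L

N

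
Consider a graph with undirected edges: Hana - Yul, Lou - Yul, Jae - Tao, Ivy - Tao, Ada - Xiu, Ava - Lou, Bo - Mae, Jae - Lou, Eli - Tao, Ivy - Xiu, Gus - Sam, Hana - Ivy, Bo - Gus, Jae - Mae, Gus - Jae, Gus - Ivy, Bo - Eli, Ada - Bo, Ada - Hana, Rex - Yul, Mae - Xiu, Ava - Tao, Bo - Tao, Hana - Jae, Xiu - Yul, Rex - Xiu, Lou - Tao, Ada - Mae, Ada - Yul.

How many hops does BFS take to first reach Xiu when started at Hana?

Level 0: Hana
Level 1: Ada, Ivy, Jae, Yul
Level 2: Bo, Gus, Lou, Mae, Rex, Tao, Xiu
Level 3: Ava, Eli, Sam
Xiu first appears at level 2.

2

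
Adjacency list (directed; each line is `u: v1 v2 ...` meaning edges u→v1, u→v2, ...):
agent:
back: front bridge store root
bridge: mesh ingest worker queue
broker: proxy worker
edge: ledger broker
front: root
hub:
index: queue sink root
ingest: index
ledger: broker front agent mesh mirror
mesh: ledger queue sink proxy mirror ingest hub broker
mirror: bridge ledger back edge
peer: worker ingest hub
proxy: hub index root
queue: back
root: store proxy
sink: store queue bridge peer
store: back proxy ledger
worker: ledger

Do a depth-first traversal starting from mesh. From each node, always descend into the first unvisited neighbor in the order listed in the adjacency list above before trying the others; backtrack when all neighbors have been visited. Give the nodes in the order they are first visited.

Visit mesh
mesh → ledger
ledger → broker
broker → proxy
proxy → hub
proxy → index
index → queue
queue → back
back → front
front → root
root → store
back → bridge
bridge → ingest
bridge → worker
index → sink
sink → peer
ledger → agent
ledger → mirror
mirror → edge

mesh, ledger, broker, proxy, hub, index, queue, back, front, root, store, bridge, ingest, worker, sink, peer, agent, mirror, edge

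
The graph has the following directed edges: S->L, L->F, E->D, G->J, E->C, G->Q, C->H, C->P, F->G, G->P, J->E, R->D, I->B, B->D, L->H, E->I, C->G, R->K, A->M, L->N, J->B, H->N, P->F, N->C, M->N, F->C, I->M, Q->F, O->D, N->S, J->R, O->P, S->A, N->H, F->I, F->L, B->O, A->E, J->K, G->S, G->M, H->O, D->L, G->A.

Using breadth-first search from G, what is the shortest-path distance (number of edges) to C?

Level 0: G
Level 1: A, J, M, P, Q, S
Level 2: B, E, F, K, L, N, R
Level 3: C, D, H, I, O
C first appears at level 3.

3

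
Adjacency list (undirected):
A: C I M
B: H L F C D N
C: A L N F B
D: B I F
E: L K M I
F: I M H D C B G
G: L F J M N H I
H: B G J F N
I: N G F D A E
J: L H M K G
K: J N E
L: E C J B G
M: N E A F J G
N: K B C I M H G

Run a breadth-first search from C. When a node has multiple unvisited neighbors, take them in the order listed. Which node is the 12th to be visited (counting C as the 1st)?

Visit C; enqueue A, L, N, F, B → queue [A, L, N, F, B]
Visit A; enqueue I, M → queue [L, N, F, B, I, M]
Visit L; enqueue E, J, G → queue [N, F, B, I, M, E, J, G]
Visit N; enqueue K, H → queue [F, B, I, M, E, J, G, K, H]
Visit F; enqueue D → queue [B, I, M, E, J, G, K, H, D]
Visit B → queue [I, M, E, J, G, K, H, D]
Visit I → queue [M, E, J, G, K, H, D]
Visit M → queue [E, J, G, K, H, D]
Visit E → queue [J, G, K, H, D]
Visit J → queue [G, K, H, D]
Visit G → queue [K, H, D]
Visit K → queue [H, D]
Visit H → queue [D]
Visit D → queue []

Visit order: C, A, L, N, F, B, I, M, E, J, G, K, H, D

K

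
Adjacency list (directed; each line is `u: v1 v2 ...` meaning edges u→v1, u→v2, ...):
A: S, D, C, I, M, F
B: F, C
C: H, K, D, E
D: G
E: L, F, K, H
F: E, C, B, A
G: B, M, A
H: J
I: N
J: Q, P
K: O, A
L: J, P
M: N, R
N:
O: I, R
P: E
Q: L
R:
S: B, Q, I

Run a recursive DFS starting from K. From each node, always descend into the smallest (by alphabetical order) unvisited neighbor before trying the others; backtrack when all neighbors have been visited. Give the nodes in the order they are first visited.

K → A → C → D → G → B → F → E → H → J → P → Q → L → M → N → R → I → S → O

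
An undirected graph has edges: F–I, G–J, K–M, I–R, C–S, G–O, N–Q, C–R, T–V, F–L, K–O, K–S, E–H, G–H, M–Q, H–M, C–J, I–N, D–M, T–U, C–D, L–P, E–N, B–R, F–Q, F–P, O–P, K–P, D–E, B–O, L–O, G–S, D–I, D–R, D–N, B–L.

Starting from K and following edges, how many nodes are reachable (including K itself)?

18

BFS from K visits: K, M, O, P, S, D, H, Q, B, G, L, F, C, E, I, N, R, J
Reachable nodes: 18 of 21 total.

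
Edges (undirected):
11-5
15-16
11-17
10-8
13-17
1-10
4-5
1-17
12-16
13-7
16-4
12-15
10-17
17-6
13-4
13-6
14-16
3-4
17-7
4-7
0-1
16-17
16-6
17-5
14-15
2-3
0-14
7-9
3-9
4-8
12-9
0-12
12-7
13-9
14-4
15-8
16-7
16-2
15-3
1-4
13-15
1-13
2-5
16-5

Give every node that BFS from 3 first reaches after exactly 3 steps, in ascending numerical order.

Level 0: 3
Level 1: 2, 4, 9, 15
Level 2: 1, 5, 7, 8, 12, 13, 14, 16
Level 3: 0, 6, 10, 11, 17

0, 6, 10, 11, 17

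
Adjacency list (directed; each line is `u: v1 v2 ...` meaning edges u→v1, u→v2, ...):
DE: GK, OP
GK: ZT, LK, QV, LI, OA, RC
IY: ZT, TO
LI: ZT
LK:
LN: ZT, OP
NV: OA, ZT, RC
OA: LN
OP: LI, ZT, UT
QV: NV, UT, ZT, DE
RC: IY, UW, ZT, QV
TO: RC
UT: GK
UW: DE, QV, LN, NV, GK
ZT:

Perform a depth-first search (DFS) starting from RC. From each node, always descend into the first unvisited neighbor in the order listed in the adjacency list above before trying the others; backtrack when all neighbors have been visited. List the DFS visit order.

RC -> IY -> ZT -> TO -> UW -> DE -> GK -> LK -> QV -> NV -> OA -> LN -> OP -> LI -> UT

Visit RC
RC → IY
IY → ZT
IY → TO
RC → UW
UW → DE
DE → GK
GK → LK
GK → QV
QV → NV
NV → OA
OA → LN
LN → OP
OP → LI
OP → UT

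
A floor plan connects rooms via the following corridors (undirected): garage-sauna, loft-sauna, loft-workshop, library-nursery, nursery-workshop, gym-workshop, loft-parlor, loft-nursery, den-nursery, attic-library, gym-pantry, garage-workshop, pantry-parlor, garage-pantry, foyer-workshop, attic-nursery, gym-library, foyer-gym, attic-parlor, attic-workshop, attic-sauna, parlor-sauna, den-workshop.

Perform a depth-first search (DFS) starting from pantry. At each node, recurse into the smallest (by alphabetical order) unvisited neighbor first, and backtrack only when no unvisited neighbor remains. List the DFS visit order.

Visit pantry
pantry → garage
garage → sauna
sauna → attic
attic → library
library → gym
gym → foyer
foyer → workshop
workshop → den
den → nursery
nursery → loft
loft → parlor

pantry garage sauna attic library gym foyer workshop den nursery loft parlor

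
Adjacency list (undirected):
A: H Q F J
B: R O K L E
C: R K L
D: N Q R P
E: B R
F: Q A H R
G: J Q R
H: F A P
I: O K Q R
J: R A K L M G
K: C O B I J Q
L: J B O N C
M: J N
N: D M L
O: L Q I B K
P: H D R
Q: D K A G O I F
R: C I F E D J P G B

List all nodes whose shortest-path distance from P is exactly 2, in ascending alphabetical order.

A, B, C, E, F, G, I, J, N, Q

Level 0: P
Level 1: D, H, R
Level 2: A, B, C, E, F, G, I, J, N, Q
Level 3: K, L, M, O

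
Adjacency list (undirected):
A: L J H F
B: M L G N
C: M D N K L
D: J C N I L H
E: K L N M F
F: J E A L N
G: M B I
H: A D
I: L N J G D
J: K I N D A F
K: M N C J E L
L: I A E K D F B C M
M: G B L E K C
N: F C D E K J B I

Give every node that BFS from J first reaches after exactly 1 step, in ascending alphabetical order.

A, D, F, I, K, N

Level 0: J
Level 1: A, D, F, I, K, N
Level 2: B, C, E, G, H, L, M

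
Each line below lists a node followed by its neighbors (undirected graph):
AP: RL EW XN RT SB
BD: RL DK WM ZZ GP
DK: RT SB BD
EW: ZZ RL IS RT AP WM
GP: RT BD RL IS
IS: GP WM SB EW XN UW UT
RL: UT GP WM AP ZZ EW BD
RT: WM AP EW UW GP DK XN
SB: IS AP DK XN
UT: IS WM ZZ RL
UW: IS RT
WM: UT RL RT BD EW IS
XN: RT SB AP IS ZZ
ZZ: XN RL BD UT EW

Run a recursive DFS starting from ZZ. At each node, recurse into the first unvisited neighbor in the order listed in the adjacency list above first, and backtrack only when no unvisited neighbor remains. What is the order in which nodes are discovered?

ZZ, XN, RT, WM, UT, IS, GP, BD, RL, AP, EW, SB, DK, UW

Visit ZZ
ZZ → XN
XN → RT
RT → WM
WM → UT
UT → IS
IS → GP
GP → BD
BD → RL
RL → AP
AP → EW
AP → SB
SB → DK
IS → UW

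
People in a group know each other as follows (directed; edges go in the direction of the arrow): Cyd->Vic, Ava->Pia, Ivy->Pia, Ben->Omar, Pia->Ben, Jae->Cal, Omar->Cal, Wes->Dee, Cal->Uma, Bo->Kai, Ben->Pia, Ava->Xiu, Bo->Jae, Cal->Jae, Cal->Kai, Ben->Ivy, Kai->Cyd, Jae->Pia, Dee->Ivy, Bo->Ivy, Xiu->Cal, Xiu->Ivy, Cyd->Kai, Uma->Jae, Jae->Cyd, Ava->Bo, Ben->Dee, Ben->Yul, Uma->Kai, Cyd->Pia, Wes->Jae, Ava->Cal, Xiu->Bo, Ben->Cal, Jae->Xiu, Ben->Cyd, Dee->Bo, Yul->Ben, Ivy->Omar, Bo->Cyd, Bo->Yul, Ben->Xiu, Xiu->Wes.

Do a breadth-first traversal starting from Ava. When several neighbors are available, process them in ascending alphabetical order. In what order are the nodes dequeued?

Visit Ava; enqueue Bo, Cal, Pia, Xiu → queue [Bo, Cal, Pia, Xiu]
Visit Bo; enqueue Cyd, Ivy, Jae, Kai, Yul → queue [Cal, Pia, Xiu, Cyd, Ivy, Jae, Kai, Yul]
Visit Cal; enqueue Uma → queue [Pia, Xiu, Cyd, Ivy, Jae, Kai, Yul, Uma]
Visit Pia; enqueue Ben → queue [Xiu, Cyd, Ivy, Jae, Kai, Yul, Uma, Ben]
Visit Xiu; enqueue Wes → queue [Cyd, Ivy, Jae, Kai, Yul, Uma, Ben, Wes]
Visit Cyd; enqueue Vic → queue [Ivy, Jae, Kai, Yul, Uma, Ben, Wes, Vic]
Visit Ivy; enqueue Omar → queue [Jae, Kai, Yul, Uma, Ben, Wes, Vic, Omar]
Visit Jae → queue [Kai, Yul, Uma, Ben, Wes, Vic, Omar]
Visit Kai → queue [Yul, Uma, Ben, Wes, Vic, Omar]
Visit Yul → queue [Uma, Ben, Wes, Vic, Omar]
Visit Uma → queue [Ben, Wes, Vic, Omar]
Visit Ben; enqueue Dee → queue [Wes, Vic, Omar, Dee]
Visit Wes → queue [Vic, Omar, Dee]
Visit Vic → queue [Omar, Dee]
Visit Omar → queue [Dee]
Visit Dee → queue []

Ava -> Bo -> Cal -> Pia -> Xiu -> Cyd -> Ivy -> Jae -> Kai -> Yul -> Uma -> Ben -> Wes -> Vic -> Omar -> Dee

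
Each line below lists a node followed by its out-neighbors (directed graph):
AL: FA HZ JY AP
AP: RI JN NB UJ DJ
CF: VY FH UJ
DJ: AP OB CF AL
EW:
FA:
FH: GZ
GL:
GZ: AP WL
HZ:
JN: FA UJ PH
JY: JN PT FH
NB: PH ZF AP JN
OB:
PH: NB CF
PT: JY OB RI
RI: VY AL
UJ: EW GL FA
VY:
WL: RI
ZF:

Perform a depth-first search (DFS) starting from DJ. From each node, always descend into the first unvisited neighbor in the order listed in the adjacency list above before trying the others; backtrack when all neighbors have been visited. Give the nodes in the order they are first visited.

DJ -> AP -> RI -> VY -> AL -> FA -> HZ -> JY -> JN -> UJ -> EW -> GL -> PH -> NB -> ZF -> CF -> FH -> GZ -> WL -> PT -> OB

Visit DJ
DJ → AP
AP → RI
RI → VY
RI → AL
AL → FA
AL → HZ
AL → JY
JY → JN
JN → UJ
UJ → EW
UJ → GL
JN → PH
PH → NB
NB → ZF
PH → CF
CF → FH
FH → GZ
GZ → WL
JY → PT
PT → OB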